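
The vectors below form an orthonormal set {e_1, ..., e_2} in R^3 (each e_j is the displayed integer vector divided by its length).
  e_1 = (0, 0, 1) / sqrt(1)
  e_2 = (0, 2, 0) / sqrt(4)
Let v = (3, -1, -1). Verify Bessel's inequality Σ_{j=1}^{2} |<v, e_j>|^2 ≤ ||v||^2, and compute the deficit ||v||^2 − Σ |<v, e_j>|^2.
Σ |<v, e_j>|^2 = 2; ||v||^2 = 11; deficit = 9

Write each e_j = u_j / sqrt(<u_j, u_j>) where u_j is the displayed integer vector. Then <v, e_j> = <v, u_j> / sqrt(<u_j, u_j>), so |<v, e_j>|^2 = <v, u_j>^2 / <u_j, u_j>.
Coefficients: <v, e_1> = -1/sqrt(1), <v, e_2> = -2/sqrt(4).
Square and sum: Σ |<v, e_j>|^2 = 2.
Compute ||v||^2 = v·v = 11.
Deficit = 11 − 2 = 9 ≥ 0, confirming Bessel's inequality. (The deficit equals ||v − Σ <v,e_j> e_j||^2, the squared distance from v to span{e_j}.)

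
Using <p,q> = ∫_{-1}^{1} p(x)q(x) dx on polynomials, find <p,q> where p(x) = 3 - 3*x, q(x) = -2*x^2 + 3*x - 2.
<p,q> = -22

Expand the product: p(x)·q(x) = 6*x^3 - 15*x^2 + 15*x - 6.
∫_{-1}^{1} of each monomial x^k gives [2/(k+1) if k even, 0 if k odd]. Integrating term-by-term (or equivalently evaluating the antiderivative F(x) = 3*x^4/2 - 5*x^3 + 15*x^2/2 - 6*x at the endpoints):
  F(1) − F(−1) = -2 − (20) = -22.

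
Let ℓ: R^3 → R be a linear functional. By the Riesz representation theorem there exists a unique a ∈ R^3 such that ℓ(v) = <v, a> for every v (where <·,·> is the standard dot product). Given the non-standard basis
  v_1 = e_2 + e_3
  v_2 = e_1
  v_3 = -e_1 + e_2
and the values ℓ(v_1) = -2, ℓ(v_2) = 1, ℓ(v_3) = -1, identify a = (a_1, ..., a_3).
a = (1, 0, -2)

Write a = (a_1, ..., a_3) in the standard basis. For each basis vector v_i, ℓ(v_i) = <v_i, a> is a linear equation in the a_j's. Collect the n equations into a matrix system V a = ℓ, where row i of V is v_i (expressed in the standard basis). Since V is invertible (lower-triangular with 1s on the diagonal, up to permutation), solve by back-substitution:
  V =
[[0, 1, 1],
 [1, 0, 0],
 [-1, 1, 0]]
  V a = (-2, 1, -1)
Solving gives a = (1, 0, -2).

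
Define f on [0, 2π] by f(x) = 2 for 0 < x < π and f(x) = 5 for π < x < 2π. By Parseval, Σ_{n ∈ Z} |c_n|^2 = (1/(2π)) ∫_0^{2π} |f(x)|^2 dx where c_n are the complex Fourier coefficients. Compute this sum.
Σ |c_n|^2 = 29/2

Parseval equates the L^2 energy of f (normalised by 1/(2π)) with the ℓ^2 sum of its Fourier coefficients: (1/(2π)) ∫_0^{2π} |f|^2 = Σ |c_n|^2.
Compute the left side: (1/(2π)) [∫_0^π 2^2 dx + ∫_π^{2π} 5^2 dx] = (1/(2π)) · (4π + 25π) = (4 + 25)/2 = 29/2.
So Σ_{n ∈ Z} |c_n|^2 = 29/2.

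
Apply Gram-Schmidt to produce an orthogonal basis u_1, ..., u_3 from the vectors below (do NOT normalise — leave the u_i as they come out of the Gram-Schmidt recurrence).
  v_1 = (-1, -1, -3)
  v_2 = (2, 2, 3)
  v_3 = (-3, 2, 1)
Orthogonal basis:
  u_1 = (-1, -1, -3)
  u_2 = (9/11, 9/11, -6/11)
  u_3 = (-5/2, 5/2, 0)

Apply the Gram-Schmidt recurrence
  u_1 = v_1
  u_i = v_i − Σ_{j<i} ((v_i · u_j) / (u_j · u_j)) · u_j.

Step by step this gives:
  u_1 = (-1, -1, -3)
  u_2 = (9/11, 9/11, -6/11)
  u_3 = (-5/2, 5/2, 0)

Orthogonality check:
  u_2 · u_1 = 0 (should be 0)
  u_3 · u_1 = 0 (should be 0)
  u_3 · u_2 = 0 (should be 0)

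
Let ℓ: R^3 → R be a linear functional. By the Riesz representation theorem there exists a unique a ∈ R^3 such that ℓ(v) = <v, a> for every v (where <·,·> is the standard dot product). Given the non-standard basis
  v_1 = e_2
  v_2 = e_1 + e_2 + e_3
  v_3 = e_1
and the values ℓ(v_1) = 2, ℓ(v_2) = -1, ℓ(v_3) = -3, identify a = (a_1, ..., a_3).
a = (-3, 2, 0)

Write a = (a_1, ..., a_3) in the standard basis. For each basis vector v_i, ℓ(v_i) = <v_i, a> is a linear equation in the a_j's. Collect the n equations into a matrix system V a = ℓ, where row i of V is v_i (expressed in the standard basis). Since V is invertible (lower-triangular with 1s on the diagonal, up to permutation), solve by back-substitution:
  V =
[[0, 1, 0],
 [1, 1, 1],
 [1, 0, 0]]
  V a = (2, -1, -3)
Solving gives a = (-3, 2, 0).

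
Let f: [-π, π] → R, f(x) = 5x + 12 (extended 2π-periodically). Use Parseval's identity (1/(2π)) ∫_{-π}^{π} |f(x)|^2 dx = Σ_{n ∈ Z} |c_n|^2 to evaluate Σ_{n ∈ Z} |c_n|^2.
Σ |c_n|^2 = 25π^2/3 + 144

Expand and integrate term by term over [-π, π]:
  ∫ (5x)^2 dx = 25·(2π^3/3); ∫ 2·5·(12)·x dx = 0 (odd integrand); ∫ 12^2 dx = 144·2π.
So (1/(2π)) ∫_{-π}^{π} (5x + 12)^2 dx = 25π^2/3 + 144 = 25π^2/3 + 144.
Parseval ⇒ Σ |c_n|^2 = 25π^2/3 + 144.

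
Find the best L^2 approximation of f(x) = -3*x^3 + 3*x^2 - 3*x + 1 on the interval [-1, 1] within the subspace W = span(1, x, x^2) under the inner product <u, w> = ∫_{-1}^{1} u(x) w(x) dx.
g(x) = 3*x^2 - 24*x/5 + 1

The best approximation g ∈ W is the orthogonal projection of f onto W. Writing g = a_0 + a_1 x + a_2 x^2, the coefficients solve the normal equations G · a = b where
  G_{ij} = <φ_i, φ_j> and b_i = <f, φ_i>, with φ_0 = 1, φ_1 = x, φ_2 = x^2.
G =
  [2, 0, 2/3]
  [0, 2/3, 0]
  [2/3, 0, 2/5],
b = (4, -16/5, 28/15).
Solving gives a_0 = 1, a_1 = -24/5, a_2 = 3, so
  g(x) = 3*x^2 - 24*x/5 + 1.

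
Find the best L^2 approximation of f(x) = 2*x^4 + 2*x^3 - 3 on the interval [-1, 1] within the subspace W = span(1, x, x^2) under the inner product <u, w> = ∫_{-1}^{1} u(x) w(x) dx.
g(x) = 12*x^2/7 + 6*x/5 - 111/35

The best approximation g ∈ W is the orthogonal projection of f onto W. Writing g = a_0 + a_1 x + a_2 x^2, the coefficients solve the normal equations G · a = b where
  G_{ij} = <φ_i, φ_j> and b_i = <f, φ_i>, with φ_0 = 1, φ_1 = x, φ_2 = x^2.
G =
  [2, 0, 2/3]
  [0, 2/3, 0]
  [2/3, 0, 2/5],
b = (-26/5, 4/5, -10/7).
Solving gives a_0 = -111/35, a_1 = 6/5, a_2 = 12/7, so
  g(x) = 12*x^2/7 + 6*x/5 - 111/35.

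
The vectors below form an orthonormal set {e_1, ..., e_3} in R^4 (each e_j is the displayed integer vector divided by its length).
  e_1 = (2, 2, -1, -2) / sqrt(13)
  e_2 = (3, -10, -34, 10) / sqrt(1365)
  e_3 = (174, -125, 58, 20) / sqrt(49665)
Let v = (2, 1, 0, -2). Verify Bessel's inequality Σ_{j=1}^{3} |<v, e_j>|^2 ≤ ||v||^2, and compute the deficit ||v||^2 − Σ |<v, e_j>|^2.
Σ |<v, e_j>|^2 = 4157/473; ||v||^2 = 9; deficit = 100/473

Write each e_j = u_j / sqrt(<u_j, u_j>) where u_j is the displayed integer vector. Then <v, e_j> = <v, u_j> / sqrt(<u_j, u_j>), so |<v, e_j>|^2 = <v, u_j>^2 / <u_j, u_j>.
Coefficients: <v, e_1> = 10/sqrt(13), <v, e_2> = -24/sqrt(1365), <v, e_3> = 183/sqrt(49665).
Square and sum: Σ |<v, e_j>|^2 = 4157/473.
Compute ||v||^2 = v·v = 9.
Deficit = 9 − 4157/473 = 100/473 ≥ 0, confirming Bessel's inequality. (The deficit equals ||v − Σ <v,e_j> e_j||^2, the squared distance from v to span{e_j}.)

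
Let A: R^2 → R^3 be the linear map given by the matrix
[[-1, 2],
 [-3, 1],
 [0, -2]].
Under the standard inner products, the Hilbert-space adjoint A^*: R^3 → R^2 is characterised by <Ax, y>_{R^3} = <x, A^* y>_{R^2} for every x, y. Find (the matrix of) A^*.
A^* = A^T =
[[-1, -3, 0],
 [2, 1, -2]]

For real matrices with standard dot products, the defining identity <Ax, y> = <x, A^* y> gives (Ax)^T y = x^T (A^*) y, i.e. x^T A^T y = x^T (A^*) y. Since this holds for all x, y, we must have A^* = A^T. Therefore
A^* =
[[-1, -3, 0],
 [2, 1, -2]].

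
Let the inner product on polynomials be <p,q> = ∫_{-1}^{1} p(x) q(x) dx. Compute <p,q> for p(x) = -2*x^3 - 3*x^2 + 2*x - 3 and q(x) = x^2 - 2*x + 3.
<p,q> = -424/15

Expand the product: p(x)·q(x) = -2*x^5 + x^4 + 2*x^3 - 16*x^2 + 12*x - 9.
∫_{-1}^{1} of each monomial x^k gives [2/(k+1) if k even, 0 if k odd]. Integrating term-by-term (or equivalently evaluating the antiderivative F(x) = -x^6/3 + x^5/5 + x^4/2 - 16*x^3/3 + 6*x^2 - 9*x at the endpoints):
  F(1) − F(−1) = -239/30 − (203/10) = -424/15.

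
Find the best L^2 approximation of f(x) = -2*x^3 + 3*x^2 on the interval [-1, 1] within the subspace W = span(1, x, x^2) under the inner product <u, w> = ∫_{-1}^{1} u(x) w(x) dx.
g(x) = 3*x^2 - 6*x/5

The best approximation g ∈ W is the orthogonal projection of f onto W. Writing g = a_0 + a_1 x + a_2 x^2, the coefficients solve the normal equations G · a = b where
  G_{ij} = <φ_i, φ_j> and b_i = <f, φ_i>, with φ_0 = 1, φ_1 = x, φ_2 = x^2.
G =
  [2, 0, 2/3]
  [0, 2/3, 0]
  [2/3, 0, 2/5],
b = (2, -4/5, 6/5).
Solving gives a_0 = 0, a_1 = -6/5, a_2 = 3, so
  g(x) = 3*x^2 - 6*x/5.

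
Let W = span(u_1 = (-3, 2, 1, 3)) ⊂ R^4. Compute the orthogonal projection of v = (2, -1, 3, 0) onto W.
proj_W(v) = (15/23, -10/23, -5/23, -15/23)

Set up U = [u_1 | ... | u_1] ∈ R^(4×1). The projector onto W = col(U) is P = U (U^T U)^(-1) U^T.
Compute U^T U =
  [23],
and U^T v = (-5).
Solve U^T U · c = U^T v for the coefficients: c = (-5/23). The projection is proj_W(v) = U c.
Check: (v - proj_W(v)) · u_1 = 0  (should be 0).
Result: proj_W(v) = (15/23, -10/23, -5/23, -15/23).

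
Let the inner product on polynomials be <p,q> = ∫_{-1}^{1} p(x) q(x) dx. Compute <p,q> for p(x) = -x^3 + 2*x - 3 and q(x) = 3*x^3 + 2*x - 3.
<p,q> = 2248/105

Expand the product: p(x)·q(x) = -3*x^6 + 4*x^4 - 6*x^3 + 4*x^2 - 12*x + 9.
∫_{-1}^{1} of each monomial x^k gives [2/(k+1) if k even, 0 if k odd]. Integrating term-by-term (or equivalently evaluating the antiderivative F(x) = -3*x^7/7 + 4*x^5/5 - 3*x^4/2 + 4*x^3/3 - 6*x^2 + 9*x at the endpoints):
  F(1) − F(−1) = 673/210 − (-3823/210) = 2248/105.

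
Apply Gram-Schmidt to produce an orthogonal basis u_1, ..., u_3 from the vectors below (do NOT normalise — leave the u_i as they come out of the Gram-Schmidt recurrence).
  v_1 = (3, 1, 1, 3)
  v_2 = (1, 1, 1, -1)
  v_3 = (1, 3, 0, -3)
Orthogonal basis:
  u_1 = (3, 1, 1, 3)
  u_2 = (7/10, 9/10, 9/10, -13/10)
  u_3 = (2/19, 27/19, -30/19, -1/19)

Apply the Gram-Schmidt recurrence
  u_1 = v_1
  u_i = v_i − Σ_{j<i} ((v_i · u_j) / (u_j · u_j)) · u_j.

Step by step this gives:
  u_1 = (3, 1, 1, 3)
  u_2 = (7/10, 9/10, 9/10, -13/10)
  u_3 = (2/19, 27/19, -30/19, -1/19)

Orthogonality check:
  u_2 · u_1 = 0 (should be 0)
  u_3 · u_1 = 0 (should be 0)
  u_3 · u_2 = 0 (should be 0)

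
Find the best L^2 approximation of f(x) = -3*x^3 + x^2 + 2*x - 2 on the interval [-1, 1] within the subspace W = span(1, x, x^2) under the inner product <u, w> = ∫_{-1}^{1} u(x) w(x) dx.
g(x) = x^2 + x/5 - 2

The best approximation g ∈ W is the orthogonal projection of f onto W. Writing g = a_0 + a_1 x + a_2 x^2, the coefficients solve the normal equations G · a = b where
  G_{ij} = <φ_i, φ_j> and b_i = <f, φ_i>, with φ_0 = 1, φ_1 = x, φ_2 = x^2.
G =
  [2, 0, 2/3]
  [0, 2/3, 0]
  [2/3, 0, 2/5],
b = (-10/3, 2/15, -14/15).
Solving gives a_0 = -2, a_1 = 1/5, a_2 = 1, so
  g(x) = x^2 + x/5 - 2.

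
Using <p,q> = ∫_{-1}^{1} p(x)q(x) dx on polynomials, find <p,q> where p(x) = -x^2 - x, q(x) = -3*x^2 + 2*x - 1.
<p,q> = 8/15

Expand the product: p(x)·q(x) = 3*x^4 + x^3 - x^2 + x.
∫_{-1}^{1} of each monomial x^k gives [2/(k+1) if k even, 0 if k odd]. Integrating term-by-term (or equivalently evaluating the antiderivative F(x) = 3*x^5/5 + x^4/4 - x^3/3 + x^2/2 at the endpoints):
  F(1) − F(−1) = 61/60 − (29/60) = 8/15.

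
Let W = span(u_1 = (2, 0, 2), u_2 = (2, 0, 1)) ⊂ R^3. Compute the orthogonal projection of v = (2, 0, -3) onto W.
proj_W(v) = (2, 0, -3)

Set up U = [u_1 | ... | u_2] ∈ R^(3×2). The projector onto W = col(U) is P = U (U^T U)^(-1) U^T.
Compute U^T U =
  [8, 6]
  [6, 5],
and U^T v = (-2, 1).
Solve U^T U · c = U^T v for the coefficients: c = (-4, 5). The projection is proj_W(v) = U c.
Check: (v - proj_W(v)) · u_1 = 0  (should be 0).
Check: (v - proj_W(v)) · u_2 = 0  (should be 0).
Result: proj_W(v) = (2, 0, -3).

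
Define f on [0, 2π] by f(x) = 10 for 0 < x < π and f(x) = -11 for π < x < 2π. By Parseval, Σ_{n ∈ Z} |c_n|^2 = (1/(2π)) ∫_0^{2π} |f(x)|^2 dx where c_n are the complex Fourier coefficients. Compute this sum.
Σ |c_n|^2 = 221/2

Parseval equates the L^2 energy of f (normalised by 1/(2π)) with the ℓ^2 sum of its Fourier coefficients: (1/(2π)) ∫_0^{2π} |f|^2 = Σ |c_n|^2.
Compute the left side: (1/(2π)) [∫_0^π 10^2 dx + ∫_π^{2π} (-11)^2 dx] = (1/(2π)) · (100π + 121π) = (100 + 121)/2 = 221/2.
So Σ_{n ∈ Z} |c_n|^2 = 221/2.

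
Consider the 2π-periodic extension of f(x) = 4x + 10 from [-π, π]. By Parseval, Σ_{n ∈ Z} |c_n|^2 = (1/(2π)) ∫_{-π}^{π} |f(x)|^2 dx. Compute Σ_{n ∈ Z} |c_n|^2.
Σ |c_n|^2 = 16π^2/3 + 100

Expand and integrate term by term over [-π, π]:
  ∫ (4x)^2 dx = 16·(2π^3/3); ∫ 2·4·(10)·x dx = 0 (odd integrand); ∫ 10^2 dx = 100·2π.
So (1/(2π)) ∫_{-π}^{π} (4x + 10)^2 dx = 16π^2/3 + 100 = 16π^2/3 + 100.
Parseval ⇒ Σ |c_n|^2 = 16π^2/3 + 100.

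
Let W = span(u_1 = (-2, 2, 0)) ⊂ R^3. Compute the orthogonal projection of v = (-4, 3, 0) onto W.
proj_W(v) = (-7/2, 7/2, 0)

Set up U = [u_1 | ... | u_1] ∈ R^(3×1). The projector onto W = col(U) is P = U (U^T U)^(-1) U^T.
Compute U^T U =
  [8],
and U^T v = (14).
Solve U^T U · c = U^T v for the coefficients: c = (7/4). The projection is proj_W(v) = U c.
Check: (v - proj_W(v)) · u_1 = 0  (should be 0).
Result: proj_W(v) = (-7/2, 7/2, 0).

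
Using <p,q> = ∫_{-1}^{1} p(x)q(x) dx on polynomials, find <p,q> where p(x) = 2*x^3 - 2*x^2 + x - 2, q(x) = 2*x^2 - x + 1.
<p,q> = -166/15

Expand the product: p(x)·q(x) = 4*x^5 - 6*x^4 + 6*x^3 - 7*x^2 + 3*x - 2.
∫_{-1}^{1} of each monomial x^k gives [2/(k+1) if k even, 0 if k odd]. Integrating term-by-term (or equivalently evaluating the antiderivative F(x) = 2*x^6/3 - 6*x^5/5 + 3*x^4/2 - 7*x^3/3 + 3*x^2/2 - 2*x at the endpoints):
  F(1) − F(−1) = -28/15 − (46/5) = -166/15.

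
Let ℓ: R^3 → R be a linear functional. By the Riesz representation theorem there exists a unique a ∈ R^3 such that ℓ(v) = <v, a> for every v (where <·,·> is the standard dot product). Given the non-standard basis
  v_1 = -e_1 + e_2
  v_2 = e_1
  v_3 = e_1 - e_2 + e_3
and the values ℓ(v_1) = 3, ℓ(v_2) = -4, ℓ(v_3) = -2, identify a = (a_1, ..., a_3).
a = (-4, -1, 1)

Write a = (a_1, ..., a_3) in the standard basis. For each basis vector v_i, ℓ(v_i) = <v_i, a> is a linear equation in the a_j's. Collect the n equations into a matrix system V a = ℓ, where row i of V is v_i (expressed in the standard basis). Since V is invertible (lower-triangular with 1s on the diagonal, up to permutation), solve by back-substitution:
  V =
[[-1, 1, 0],
 [1, 0, 0],
 [1, -1, 1]]
  V a = (3, -4, -2)
Solving gives a = (-4, -1, 1).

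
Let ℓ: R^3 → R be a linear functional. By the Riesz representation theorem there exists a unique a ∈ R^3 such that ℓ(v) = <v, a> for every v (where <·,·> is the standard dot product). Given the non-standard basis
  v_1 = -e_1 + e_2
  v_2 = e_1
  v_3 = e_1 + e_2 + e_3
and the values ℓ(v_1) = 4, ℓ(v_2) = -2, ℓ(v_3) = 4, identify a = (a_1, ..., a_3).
a = (-2, 2, 4)

Write a = (a_1, ..., a_3) in the standard basis. For each basis vector v_i, ℓ(v_i) = <v_i, a> is a linear equation in the a_j's. Collect the n equations into a matrix system V a = ℓ, where row i of V is v_i (expressed in the standard basis). Since V is invertible (lower-triangular with 1s on the diagonal, up to permutation), solve by back-substitution:
  V =
[[-1, 1, 0],
 [1, 0, 0],
 [1, 1, 1]]
  V a = (4, -2, 4)
Solving gives a = (-2, 2, 4).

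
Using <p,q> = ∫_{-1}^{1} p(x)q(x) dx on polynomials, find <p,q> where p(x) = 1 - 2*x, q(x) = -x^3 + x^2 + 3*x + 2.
<p,q> = 22/15

Expand the product: p(x)·q(x) = 2*x^4 - 3*x^3 - 5*x^2 - x + 2.
∫_{-1}^{1} of each monomial x^k gives [2/(k+1) if k even, 0 if k odd]. Integrating term-by-term (or equivalently evaluating the antiderivative F(x) = 2*x^5/5 - 3*x^4/4 - 5*x^3/3 - x^2/2 + 2*x at the endpoints):
  F(1) − F(−1) = -31/60 − (-119/60) = 22/15.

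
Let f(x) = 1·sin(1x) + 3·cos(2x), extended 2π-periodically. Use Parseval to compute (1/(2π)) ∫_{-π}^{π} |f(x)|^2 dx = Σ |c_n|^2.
Σ |c_n|^2 = 5

Expand |f|^2 and use orthogonality of {sin(nx), cos(mx)} on [-π, π]:
  ∫_{-π}^{π} sin(nx)^2 dx = π, ∫ cos(mx)^2 dx = π, and cross terms integrate to 0.
So ∫_{-π}^{π} f(x)^2 dx = 1^2 · π + 3^2 · π = (1 + 9)π.
Divide by 2π: (1 + 9)/2 = 5.
By Parseval, this equals Σ |c_n|^2.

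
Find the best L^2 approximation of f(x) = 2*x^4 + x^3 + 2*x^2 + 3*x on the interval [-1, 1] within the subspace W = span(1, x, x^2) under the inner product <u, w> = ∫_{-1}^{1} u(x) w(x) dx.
g(x) = 26*x^2/7 + 18*x/5 - 6/35

The best approximation g ∈ W is the orthogonal projection of f onto W. Writing g = a_0 + a_1 x + a_2 x^2, the coefficients solve the normal equations G · a = b where
  G_{ij} = <φ_i, φ_j> and b_i = <f, φ_i>, with φ_0 = 1, φ_1 = x, φ_2 = x^2.
G =
  [2, 0, 2/3]
  [0, 2/3, 0]
  [2/3, 0, 2/5],
b = (32/15, 12/5, 48/35).
Solving gives a_0 = -6/35, a_1 = 18/5, a_2 = 26/7, so
  g(x) = 26*x^2/7 + 18*x/5 - 6/35.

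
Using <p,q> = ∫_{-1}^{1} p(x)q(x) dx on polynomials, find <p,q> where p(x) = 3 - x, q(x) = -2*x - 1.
<p,q> = -14/3

Expand the product: p(x)·q(x) = 2*x^2 - 5*x - 3.
∫_{-1}^{1} of each monomial x^k gives [2/(k+1) if k even, 0 if k odd]. Integrating term-by-term (or equivalently evaluating the antiderivative F(x) = 2*x^3/3 - 5*x^2/2 - 3*x at the endpoints):
  F(1) − F(−1) = -29/6 − (-1/6) = -14/3.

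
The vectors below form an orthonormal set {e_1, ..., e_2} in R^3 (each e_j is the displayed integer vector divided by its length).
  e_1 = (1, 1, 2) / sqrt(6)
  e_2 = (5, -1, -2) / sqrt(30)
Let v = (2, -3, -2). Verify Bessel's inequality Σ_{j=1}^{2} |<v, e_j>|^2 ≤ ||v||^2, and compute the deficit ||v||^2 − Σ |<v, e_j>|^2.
Σ |<v, e_j>|^2 = 69/5; ||v||^2 = 17; deficit = 16/5

Write each e_j = u_j / sqrt(<u_j, u_j>) where u_j is the displayed integer vector. Then <v, e_j> = <v, u_j> / sqrt(<u_j, u_j>), so |<v, e_j>|^2 = <v, u_j>^2 / <u_j, u_j>.
Coefficients: <v, e_1> = -5/sqrt(6), <v, e_2> = 17/sqrt(30).
Square and sum: Σ |<v, e_j>|^2 = 69/5.
Compute ||v||^2 = v·v = 17.
Deficit = 17 − 69/5 = 16/5 ≥ 0, confirming Bessel's inequality. (The deficit equals ||v − Σ <v,e_j> e_j||^2, the squared distance from v to span{e_j}.)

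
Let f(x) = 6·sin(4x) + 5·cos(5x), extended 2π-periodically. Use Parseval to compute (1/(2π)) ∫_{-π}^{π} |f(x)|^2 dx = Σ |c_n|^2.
Σ |c_n|^2 = 61/2

Expand |f|^2 and use orthogonality of {sin(nx), cos(mx)} on [-π, π]:
  ∫_{-π}^{π} sin(nx)^2 dx = π, ∫ cos(mx)^2 dx = π, and cross terms integrate to 0.
So ∫_{-π}^{π} f(x)^2 dx = 6^2 · π + 5^2 · π = (36 + 25)π.
Divide by 2π: (36 + 25)/2 = 61/2.
By Parseval, this equals Σ |c_n|^2.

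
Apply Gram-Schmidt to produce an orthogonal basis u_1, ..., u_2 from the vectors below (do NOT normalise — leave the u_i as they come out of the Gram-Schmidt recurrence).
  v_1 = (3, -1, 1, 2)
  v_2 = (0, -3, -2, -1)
Orthogonal basis:
  u_1 = (3, -1, 1, 2)
  u_2 = (1/5, -46/15, -29/15, -13/15)

Apply the Gram-Schmidt recurrence
  u_1 = v_1
  u_i = v_i − Σ_{j<i} ((v_i · u_j) / (u_j · u_j)) · u_j.

Step by step this gives:
  u_1 = (3, -1, 1, 2)
  u_2 = (1/5, -46/15, -29/15, -13/15)

Orthogonality check:
  u_2 · u_1 = 0 (should be 0)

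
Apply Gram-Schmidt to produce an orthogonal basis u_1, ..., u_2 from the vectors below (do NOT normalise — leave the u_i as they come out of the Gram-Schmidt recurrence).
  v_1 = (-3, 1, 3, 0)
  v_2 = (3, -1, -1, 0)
Orthogonal basis:
  u_1 = (-3, 1, 3, 0)
  u_2 = (18/19, -6/19, 20/19, 0)

Apply the Gram-Schmidt recurrence
  u_1 = v_1
  u_i = v_i − Σ_{j<i} ((v_i · u_j) / (u_j · u_j)) · u_j.

Step by step this gives:
  u_1 = (-3, 1, 3, 0)
  u_2 = (18/19, -6/19, 20/19, 0)

Orthogonality check:
  u_2 · u_1 = 0 (should be 0)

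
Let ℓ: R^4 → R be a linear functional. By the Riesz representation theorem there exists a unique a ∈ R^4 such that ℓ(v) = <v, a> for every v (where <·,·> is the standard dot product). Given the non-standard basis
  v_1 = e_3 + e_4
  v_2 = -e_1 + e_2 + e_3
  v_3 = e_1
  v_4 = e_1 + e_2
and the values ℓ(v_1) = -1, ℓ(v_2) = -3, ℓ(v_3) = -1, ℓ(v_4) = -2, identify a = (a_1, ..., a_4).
a = (-1, -1, -3, 2)

Write a = (a_1, ..., a_4) in the standard basis. For each basis vector v_i, ℓ(v_i) = <v_i, a> is a linear equation in the a_j's. Collect the n equations into a matrix system V a = ℓ, where row i of V is v_i (expressed in the standard basis). Since V is invertible (lower-triangular with 1s on the diagonal, up to permutation), solve by back-substitution:
  V =
[[0, 0, 1, 1],
 [-1, 1, 1, 0],
 [1, 0, 0, 0],
 [1, 1, 0, 0]]
  V a = (-1, -3, -1, -2)
Solving gives a = (-1, -1, -3, 2).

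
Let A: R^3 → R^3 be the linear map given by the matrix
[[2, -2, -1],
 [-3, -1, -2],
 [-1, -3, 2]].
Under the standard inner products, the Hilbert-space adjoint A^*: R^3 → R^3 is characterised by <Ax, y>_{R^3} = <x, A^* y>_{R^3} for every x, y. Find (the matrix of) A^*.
A^* = A^T =
[[2, -3, -1],
 [-2, -1, -3],
 [-1, -2, 2]]

For real matrices with standard dot products, the defining identity <Ax, y> = <x, A^* y> gives (Ax)^T y = x^T (A^*) y, i.e. x^T A^T y = x^T (A^*) y. Since this holds for all x, y, we must have A^* = A^T. Therefore
A^* =
[[2, -3, -1],
 [-2, -1, -3],
 [-1, -2, 2]].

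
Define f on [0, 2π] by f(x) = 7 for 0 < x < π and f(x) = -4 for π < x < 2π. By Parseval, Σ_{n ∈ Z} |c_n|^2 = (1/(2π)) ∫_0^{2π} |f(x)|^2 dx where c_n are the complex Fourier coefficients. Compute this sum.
Σ |c_n|^2 = 65/2

Parseval equates the L^2 energy of f (normalised by 1/(2π)) with the ℓ^2 sum of its Fourier coefficients: (1/(2π)) ∫_0^{2π} |f|^2 = Σ |c_n|^2.
Compute the left side: (1/(2π)) [∫_0^π 7^2 dx + ∫_π^{2π} (-4)^2 dx] = (1/(2π)) · (49π + 16π) = (49 + 16)/2 = 65/2.
So Σ_{n ∈ Z} |c_n|^2 = 65/2.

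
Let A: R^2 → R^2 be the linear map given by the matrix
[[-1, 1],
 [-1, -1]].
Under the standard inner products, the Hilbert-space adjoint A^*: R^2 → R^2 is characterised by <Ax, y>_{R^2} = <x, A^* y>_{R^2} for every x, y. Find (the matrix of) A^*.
A^* = A^T =
[[-1, -1],
 [1, -1]]

For real matrices with standard dot products, the defining identity <Ax, y> = <x, A^* y> gives (Ax)^T y = x^T (A^*) y, i.e. x^T A^T y = x^T (A^*) y. Since this holds for all x, y, we must have A^* = A^T. Therefore
A^* =
[[-1, -1],
 [1, -1]].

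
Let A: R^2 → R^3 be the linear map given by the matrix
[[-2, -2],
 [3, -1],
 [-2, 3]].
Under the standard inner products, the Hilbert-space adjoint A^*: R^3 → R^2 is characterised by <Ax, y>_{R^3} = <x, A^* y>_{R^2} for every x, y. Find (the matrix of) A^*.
A^* = A^T =
[[-2, 3, -2],
 [-2, -1, 3]]

For real matrices with standard dot products, the defining identity <Ax, y> = <x, A^* y> gives (Ax)^T y = x^T (A^*) y, i.e. x^T A^T y = x^T (A^*) y. Since this holds for all x, y, we must have A^* = A^T. Therefore
A^* =
[[-2, 3, -2],
 [-2, -1, 3]].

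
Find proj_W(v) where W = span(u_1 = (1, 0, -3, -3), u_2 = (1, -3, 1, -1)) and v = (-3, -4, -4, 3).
proj_W(v) = (36/227, -114/227, 44/227, -32/227)

Set up U = [u_1 | ... | u_2] ∈ R^(4×2). The projector onto W = col(U) is P = U (U^T U)^(-1) U^T.
Compute U^T U =
  [19, 1]
  [1, 12],
and U^T v = (0, 2).
Solve U^T U · c = U^T v for the coefficients: c = (-2/227, 38/227). The projection is proj_W(v) = U c.
Check: (v - proj_W(v)) · u_1 = 0  (should be 0).
Check: (v - proj_W(v)) · u_2 = 0  (should be 0).
Result: proj_W(v) = (36/227, -114/227, 44/227, -32/227).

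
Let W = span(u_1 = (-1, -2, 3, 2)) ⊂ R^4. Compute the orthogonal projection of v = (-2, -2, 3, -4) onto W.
proj_W(v) = (-7/18, -7/9, 7/6, 7/9)

Set up U = [u_1 | ... | u_1] ∈ R^(4×1). The projector onto W = col(U) is P = U (U^T U)^(-1) U^T.
Compute U^T U =
  [18],
and U^T v = (7).
Solve U^T U · c = U^T v for the coefficients: c = (7/18). The projection is proj_W(v) = U c.
Check: (v - proj_W(v)) · u_1 = 0  (should be 0).
Result: proj_W(v) = (-7/18, -7/9, 7/6, 7/9).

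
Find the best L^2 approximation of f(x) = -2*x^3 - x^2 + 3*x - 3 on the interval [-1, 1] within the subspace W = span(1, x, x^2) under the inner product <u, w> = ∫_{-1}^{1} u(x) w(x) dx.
g(x) = -x^2 + 9*x/5 - 3

The best approximation g ∈ W is the orthogonal projection of f onto W. Writing g = a_0 + a_1 x + a_2 x^2, the coefficients solve the normal equations G · a = b where
  G_{ij} = <φ_i, φ_j> and b_i = <f, φ_i>, with φ_0 = 1, φ_1 = x, φ_2 = x^2.
G =
  [2, 0, 2/3]
  [0, 2/3, 0]
  [2/3, 0, 2/5],
b = (-20/3, 6/5, -12/5).
Solving gives a_0 = -3, a_1 = 9/5, a_2 = -1, so
  g(x) = -x^2 + 9*x/5 - 3.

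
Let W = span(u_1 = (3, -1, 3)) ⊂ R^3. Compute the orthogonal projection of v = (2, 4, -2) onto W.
proj_W(v) = (-12/19, 4/19, -12/19)

Set up U = [u_1 | ... | u_1] ∈ R^(3×1). The projector onto W = col(U) is P = U (U^T U)^(-1) U^T.
Compute U^T U =
  [19],
and U^T v = (-4).
Solve U^T U · c = U^T v for the coefficients: c = (-4/19). The projection is proj_W(v) = U c.
Check: (v - proj_W(v)) · u_1 = 0  (should be 0).
Result: proj_W(v) = (-12/19, 4/19, -12/19).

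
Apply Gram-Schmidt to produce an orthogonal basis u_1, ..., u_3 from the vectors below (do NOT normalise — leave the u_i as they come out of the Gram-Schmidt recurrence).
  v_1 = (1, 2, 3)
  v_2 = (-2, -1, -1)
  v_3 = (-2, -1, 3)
Orthogonal basis:
  u_1 = (1, 2, 3)
  u_2 = (-3/2, 0, 1/2)
  u_3 = (12/35, -12/7, 36/35)

Apply the Gram-Schmidt recurrence
  u_1 = v_1
  u_i = v_i − Σ_{j<i} ((v_i · u_j) / (u_j · u_j)) · u_j.

Step by step this gives:
  u_1 = (1, 2, 3)
  u_2 = (-3/2, 0, 1/2)
  u_3 = (12/35, -12/7, 36/35)

Orthogonality check:
  u_2 · u_1 = 0 (should be 0)
  u_3 · u_1 = 0 (should be 0)
  u_3 · u_2 = 0 (should be 0)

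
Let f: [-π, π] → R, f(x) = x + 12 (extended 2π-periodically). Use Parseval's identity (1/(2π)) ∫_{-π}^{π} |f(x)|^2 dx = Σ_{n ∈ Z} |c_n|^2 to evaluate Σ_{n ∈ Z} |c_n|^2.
Σ |c_n|^2 = π^2/3 + 144

Expand and integrate term by term over [-π, π]:
  ∫ (x)^2 dx = 1·(2π^3/3); ∫ 2·1·(12)·x dx = 0 (odd integrand); ∫ 12^2 dx = 144·2π.
So (1/(2π)) ∫_{-π}^{π} (x + 12)^2 dx = 1π^2/3 + 144 = π^2/3 + 144.
Parseval ⇒ Σ |c_n|^2 = π^2/3 + 144.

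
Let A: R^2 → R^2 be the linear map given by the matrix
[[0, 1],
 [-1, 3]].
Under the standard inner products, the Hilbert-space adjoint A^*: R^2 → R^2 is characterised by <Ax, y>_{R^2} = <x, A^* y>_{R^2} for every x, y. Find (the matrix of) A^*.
A^* = A^T =
[[0, -1],
 [1, 3]]

For real matrices with standard dot products, the defining identity <Ax, y> = <x, A^* y> gives (Ax)^T y = x^T (A^*) y, i.e. x^T A^T y = x^T (A^*) y. Since this holds for all x, y, we must have A^* = A^T. Therefore
A^* =
[[0, -1],
 [1, 3]].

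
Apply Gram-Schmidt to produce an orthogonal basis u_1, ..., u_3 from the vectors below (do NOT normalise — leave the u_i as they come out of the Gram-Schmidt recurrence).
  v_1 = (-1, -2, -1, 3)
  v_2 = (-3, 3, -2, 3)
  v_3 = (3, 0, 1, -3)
Orthogonal basis:
  u_1 = (-1, -2, -1, 3)
  u_2 = (-37/15, 61/15, -22/15, 7/5)
  u_3 = (372/401, 102/401, -234/401, 114/401)

Apply the Gram-Schmidt recurrence
  u_1 = v_1
  u_i = v_i − Σ_{j<i} ((v_i · u_j) / (u_j · u_j)) · u_j.

Step by step this gives:
  u_1 = (-1, -2, -1, 3)
  u_2 = (-37/15, 61/15, -22/15, 7/5)
  u_3 = (372/401, 102/401, -234/401, 114/401)

Orthogonality check:
  u_2 · u_1 = 0 (should be 0)
  u_3 · u_1 = 0 (should be 0)
  u_3 · u_2 = 0 (should be 0)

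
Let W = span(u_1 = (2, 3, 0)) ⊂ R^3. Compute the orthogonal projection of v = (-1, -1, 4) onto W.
proj_W(v) = (-10/13, -15/13, 0)

Set up U = [u_1 | ... | u_1] ∈ R^(3×1). The projector onto W = col(U) is P = U (U^T U)^(-1) U^T.
Compute U^T U =
  [13],
and U^T v = (-5).
Solve U^T U · c = U^T v for the coefficients: c = (-5/13). The projection is proj_W(v) = U c.
Check: (v - proj_W(v)) · u_1 = 0  (should be 0).
Result: proj_W(v) = (-10/13, -15/13, 0).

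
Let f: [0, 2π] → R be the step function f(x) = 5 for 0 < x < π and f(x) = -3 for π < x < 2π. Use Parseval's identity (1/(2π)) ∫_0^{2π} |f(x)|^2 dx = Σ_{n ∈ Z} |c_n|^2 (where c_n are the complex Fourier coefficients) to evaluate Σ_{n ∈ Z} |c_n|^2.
Σ |c_n|^2 = 17

Parseval equates the L^2 energy of f (normalised by 1/(2π)) with the ℓ^2 sum of its Fourier coefficients: (1/(2π)) ∫_0^{2π} |f|^2 = Σ |c_n|^2.
Compute the left side: (1/(2π)) [∫_0^π 5^2 dx + ∫_π^{2π} (-3)^2 dx] = (1/(2π)) · (25π + 9π) = (25 + 9)/2 = 17.
So Σ_{n ∈ Z} |c_n|^2 = 17.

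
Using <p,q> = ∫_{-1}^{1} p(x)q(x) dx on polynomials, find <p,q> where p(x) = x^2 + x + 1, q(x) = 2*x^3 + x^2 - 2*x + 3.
<p,q> = 128/15

Expand the product: p(x)·q(x) = 2*x^5 + 3*x^4 + x^3 + 2*x^2 + x + 3.
∫_{-1}^{1} of each monomial x^k gives [2/(k+1) if k even, 0 if k odd]. Integrating term-by-term (or equivalently evaluating the antiderivative F(x) = x^6/3 + 3*x^5/5 + x^4/4 + 2*x^3/3 + x^2/2 + 3*x at the endpoints):
  F(1) − F(−1) = 107/20 − (-191/60) = 128/15.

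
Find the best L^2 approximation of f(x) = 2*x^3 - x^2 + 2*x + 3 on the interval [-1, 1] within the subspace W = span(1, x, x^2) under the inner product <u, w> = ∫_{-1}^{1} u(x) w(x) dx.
g(x) = -x^2 + 16*x/5 + 3

The best approximation g ∈ W is the orthogonal projection of f onto W. Writing g = a_0 + a_1 x + a_2 x^2, the coefficients solve the normal equations G · a = b where
  G_{ij} = <φ_i, φ_j> and b_i = <f, φ_i>, with φ_0 = 1, φ_1 = x, φ_2 = x^2.
G =
  [2, 0, 2/3]
  [0, 2/3, 0]
  [2/3, 0, 2/5],
b = (16/3, 32/15, 8/5).
Solving gives a_0 = 3, a_1 = 16/5, a_2 = -1, so
  g(x) = -x^2 + 16*x/5 + 3.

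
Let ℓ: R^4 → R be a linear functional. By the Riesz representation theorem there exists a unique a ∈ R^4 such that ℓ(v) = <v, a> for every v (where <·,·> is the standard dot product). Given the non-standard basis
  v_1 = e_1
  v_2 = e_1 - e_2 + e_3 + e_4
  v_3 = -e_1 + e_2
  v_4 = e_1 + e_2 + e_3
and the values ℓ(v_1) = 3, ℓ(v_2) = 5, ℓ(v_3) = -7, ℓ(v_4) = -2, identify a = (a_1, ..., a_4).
a = (3, -4, -1, -1)

Write a = (a_1, ..., a_4) in the standard basis. For each basis vector v_i, ℓ(v_i) = <v_i, a> is a linear equation in the a_j's. Collect the n equations into a matrix system V a = ℓ, where row i of V is v_i (expressed in the standard basis). Since V is invertible (lower-triangular with 1s on the diagonal, up to permutation), solve by back-substitution:
  V =
[[1, 0, 0, 0],
 [1, -1, 1, 1],
 [-1, 1, 0, 0],
 [1, 1, 1, 0]]
  V a = (3, 5, -7, -2)
Solving gives a = (3, -4, -1, -1).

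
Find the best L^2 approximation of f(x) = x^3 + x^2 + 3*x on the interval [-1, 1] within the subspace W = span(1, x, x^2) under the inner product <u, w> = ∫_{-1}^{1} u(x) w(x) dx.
g(x) = x^2 + 18*x/5

The best approximation g ∈ W is the orthogonal projection of f onto W. Writing g = a_0 + a_1 x + a_2 x^2, the coefficients solve the normal equations G · a = b where
  G_{ij} = <φ_i, φ_j> and b_i = <f, φ_i>, with φ_0 = 1, φ_1 = x, φ_2 = x^2.
G =
  [2, 0, 2/3]
  [0, 2/3, 0]
  [2/3, 0, 2/5],
b = (2/3, 12/5, 2/5).
Solving gives a_0 = 0, a_1 = 18/5, a_2 = 1, so
  g(x) = x^2 + 18*x/5.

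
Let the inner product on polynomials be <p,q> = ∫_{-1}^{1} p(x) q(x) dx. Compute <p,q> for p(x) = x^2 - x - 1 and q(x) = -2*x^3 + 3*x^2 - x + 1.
<p,q> = -2/3

Expand the product: p(x)·q(x) = -2*x^5 + 5*x^4 - 2*x^3 - x^2 - 1.
∫_{-1}^{1} of each monomial x^k gives [2/(k+1) if k even, 0 if k odd]. Integrating term-by-term (or equivalently evaluating the antiderivative F(x) = -x^6/3 + x^5 - x^4/2 - x^3/3 - x at the endpoints):
  F(1) − F(−1) = -7/6 − (-1/2) = -2/3.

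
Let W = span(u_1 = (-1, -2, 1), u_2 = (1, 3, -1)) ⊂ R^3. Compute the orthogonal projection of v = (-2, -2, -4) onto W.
proj_W(v) = (1, -2, -1)

Set up U = [u_1 | ... | u_2] ∈ R^(3×2). The projector onto W = col(U) is P = U (U^T U)^(-1) U^T.
Compute U^T U =
  [6, -8]
  [-8, 11],
and U^T v = (2, -4).
Solve U^T U · c = U^T v for the coefficients: c = (-5, -4). The projection is proj_W(v) = U c.
Check: (v - proj_W(v)) · u_1 = 0  (should be 0).
Check: (v - proj_W(v)) · u_2 = 0  (should be 0).
Result: proj_W(v) = (1, -2, -1).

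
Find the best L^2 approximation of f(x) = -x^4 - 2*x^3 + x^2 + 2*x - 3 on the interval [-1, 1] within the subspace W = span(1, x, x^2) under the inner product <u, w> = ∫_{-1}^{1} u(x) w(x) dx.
g(x) = x^2/7 + 4*x/5 - 102/35

The best approximation g ∈ W is the orthogonal projection of f onto W. Writing g = a_0 + a_1 x + a_2 x^2, the coefficients solve the normal equations G · a = b where
  G_{ij} = <φ_i, φ_j> and b_i = <f, φ_i>, with φ_0 = 1, φ_1 = x, φ_2 = x^2.
G =
  [2, 0, 2/3]
  [0, 2/3, 0]
  [2/3, 0, 2/5],
b = (-86/15, 8/15, -66/35).
Solving gives a_0 = -102/35, a_1 = 4/5, a_2 = 1/7, so
  g(x) = x^2/7 + 4*x/5 - 102/35.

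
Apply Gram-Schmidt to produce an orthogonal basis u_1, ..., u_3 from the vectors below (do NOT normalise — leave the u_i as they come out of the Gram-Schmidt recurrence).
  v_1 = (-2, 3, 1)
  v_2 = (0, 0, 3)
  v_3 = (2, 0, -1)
Orthogonal basis:
  u_1 = (-2, 3, 1)
  u_2 = (3/7, -9/14, 39/14)
  u_3 = (18/13, 12/13, 0)

Apply the Gram-Schmidt recurrence
  u_1 = v_1
  u_i = v_i − Σ_{j<i} ((v_i · u_j) / (u_j · u_j)) · u_j.

Step by step this gives:
  u_1 = (-2, 3, 1)
  u_2 = (3/7, -9/14, 39/14)
  u_3 = (18/13, 12/13, 0)

Orthogonality check:
  u_2 · u_1 = 0 (should be 0)
  u_3 · u_1 = 0 (should be 0)
  u_3 · u_2 = 0 (should be 0)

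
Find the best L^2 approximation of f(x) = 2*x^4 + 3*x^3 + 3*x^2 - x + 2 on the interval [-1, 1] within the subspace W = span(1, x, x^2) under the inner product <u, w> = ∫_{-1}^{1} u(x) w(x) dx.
g(x) = 33*x^2/7 + 4*x/5 + 64/35

The best approximation g ∈ W is the orthogonal projection of f onto W. Writing g = a_0 + a_1 x + a_2 x^2, the coefficients solve the normal equations G · a = b where
  G_{ij} = <φ_i, φ_j> and b_i = <f, φ_i>, with φ_0 = 1, φ_1 = x, φ_2 = x^2.
G =
  [2, 0, 2/3]
  [0, 2/3, 0]
  [2/3, 0, 2/5],
b = (34/5, 8/15, 326/105).
Solving gives a_0 = 64/35, a_1 = 4/5, a_2 = 33/7, so
  g(x) = 33*x^2/7 + 4*x/5 + 64/35.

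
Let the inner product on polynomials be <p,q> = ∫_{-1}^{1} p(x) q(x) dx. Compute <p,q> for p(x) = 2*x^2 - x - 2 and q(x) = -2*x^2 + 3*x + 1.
<p,q> = -18/5

Expand the product: p(x)·q(x) = -4*x^4 + 8*x^3 + 3*x^2 - 7*x - 2.
∫_{-1}^{1} of each monomial x^k gives [2/(k+1) if k even, 0 if k odd]. Integrating term-by-term (or equivalently evaluating the antiderivative F(x) = -4*x^5/5 + 2*x^4 + x^3 - 7*x^2/2 - 2*x at the endpoints):
  F(1) − F(−1) = -33/10 − (3/10) = -18/5.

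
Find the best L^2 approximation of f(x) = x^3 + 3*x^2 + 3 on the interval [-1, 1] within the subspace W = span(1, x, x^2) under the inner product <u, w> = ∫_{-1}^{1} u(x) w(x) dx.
g(x) = 3*x^2 + 3*x/5 + 3

The best approximation g ∈ W is the orthogonal projection of f onto W. Writing g = a_0 + a_1 x + a_2 x^2, the coefficients solve the normal equations G · a = b where
  G_{ij} = <φ_i, φ_j> and b_i = <f, φ_i>, with φ_0 = 1, φ_1 = x, φ_2 = x^2.
G =
  [2, 0, 2/3]
  [0, 2/3, 0]
  [2/3, 0, 2/5],
b = (8, 2/5, 16/5).
Solving gives a_0 = 3, a_1 = 3/5, a_2 = 3, so
  g(x) = 3*x^2 + 3*x/5 + 3.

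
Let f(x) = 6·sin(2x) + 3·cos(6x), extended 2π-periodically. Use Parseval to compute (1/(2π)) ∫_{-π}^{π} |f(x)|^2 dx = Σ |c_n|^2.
Σ |c_n|^2 = 45/2

Expand |f|^2 and use orthogonality of {sin(nx), cos(mx)} on [-π, π]:
  ∫_{-π}^{π} sin(nx)^2 dx = π, ∫ cos(mx)^2 dx = π, and cross terms integrate to 0.
So ∫_{-π}^{π} f(x)^2 dx = 6^2 · π + 3^2 · π = (36 + 9)π.
Divide by 2π: (36 + 9)/2 = 45/2.
By Parseval, this equals Σ |c_n|^2.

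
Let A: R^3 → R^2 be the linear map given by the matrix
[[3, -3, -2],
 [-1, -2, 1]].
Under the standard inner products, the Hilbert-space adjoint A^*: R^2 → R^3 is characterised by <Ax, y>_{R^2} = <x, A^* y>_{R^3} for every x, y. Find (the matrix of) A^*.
A^* = A^T =
[[3, -1],
 [-3, -2],
 [-2, 1]]

For real matrices with standard dot products, the defining identity <Ax, y> = <x, A^* y> gives (Ax)^T y = x^T (A^*) y, i.e. x^T A^T y = x^T (A^*) y. Since this holds for all x, y, we must have A^* = A^T. Therefore
A^* =
[[3, -1],
 [-3, -2],
 [-2, 1]].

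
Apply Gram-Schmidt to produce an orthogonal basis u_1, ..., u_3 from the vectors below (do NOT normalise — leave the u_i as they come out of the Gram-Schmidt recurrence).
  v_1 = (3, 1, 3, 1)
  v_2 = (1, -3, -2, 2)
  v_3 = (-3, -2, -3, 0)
Orthogonal basis:
  u_1 = (3, 1, 3, 1)
  u_2 = (8/5, -14/5, -7/5, 11/5)
  u_3 = (-20/43, -8/43, 35/86, 31/86)

Apply the Gram-Schmidt recurrence
  u_1 = v_1
  u_i = v_i − Σ_{j<i} ((v_i · u_j) / (u_j · u_j)) · u_j.

Step by step this gives:
  u_1 = (3, 1, 3, 1)
  u_2 = (8/5, -14/5, -7/5, 11/5)
  u_3 = (-20/43, -8/43, 35/86, 31/86)

Orthogonality check:
  u_2 · u_1 = 0 (should be 0)
  u_3 · u_1 = 0 (should be 0)
  u_3 · u_2 = 0 (should be 0)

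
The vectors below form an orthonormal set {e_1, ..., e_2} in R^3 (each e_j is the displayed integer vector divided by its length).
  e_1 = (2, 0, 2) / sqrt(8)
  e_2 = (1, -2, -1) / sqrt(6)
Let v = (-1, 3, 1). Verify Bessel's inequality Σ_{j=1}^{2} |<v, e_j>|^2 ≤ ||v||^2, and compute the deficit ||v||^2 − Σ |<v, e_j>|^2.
Σ |<v, e_j>|^2 = 32/3; ||v||^2 = 11; deficit = 1/3

Write each e_j = u_j / sqrt(<u_j, u_j>) where u_j is the displayed integer vector. Then <v, e_j> = <v, u_j> / sqrt(<u_j, u_j>), so |<v, e_j>|^2 = <v, u_j>^2 / <u_j, u_j>.
Coefficients: <v, e_1> = 0/sqrt(8), <v, e_2> = -8/sqrt(6).
Square and sum: Σ |<v, e_j>|^2 = 32/3.
Compute ||v||^2 = v·v = 11.
Deficit = 11 − 32/3 = 1/3 ≥ 0, confirming Bessel's inequality. (The deficit equals ||v − Σ <v,e_j> e_j||^2, the squared distance from v to span{e_j}.)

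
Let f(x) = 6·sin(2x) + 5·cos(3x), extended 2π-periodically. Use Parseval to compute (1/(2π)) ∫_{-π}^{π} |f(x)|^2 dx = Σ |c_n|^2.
Σ |c_n|^2 = 61/2

Expand |f|^2 and use orthogonality of {sin(nx), cos(mx)} on [-π, π]:
  ∫_{-π}^{π} sin(nx)^2 dx = π, ∫ cos(mx)^2 dx = π, and cross terms integrate to 0.
So ∫_{-π}^{π} f(x)^2 dx = 6^2 · π + 5^2 · π = (36 + 25)π.
Divide by 2π: (36 + 25)/2 = 61/2.
By Parseval, this equals Σ |c_n|^2.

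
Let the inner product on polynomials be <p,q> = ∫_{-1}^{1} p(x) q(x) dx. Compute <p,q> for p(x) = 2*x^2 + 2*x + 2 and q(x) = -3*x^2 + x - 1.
<p,q> = -52/5

Expand the product: p(x)·q(x) = -6*x^4 - 4*x^3 - 6*x^2 - 2.
∫_{-1}^{1} of each monomial x^k gives [2/(k+1) if k even, 0 if k odd]. Integrating term-by-term (or equivalently evaluating the antiderivative F(x) = -6*x^5/5 - x^4 - 2*x^3 - 2*x at the endpoints):
  F(1) − F(−1) = -31/5 − (21/5) = -52/5.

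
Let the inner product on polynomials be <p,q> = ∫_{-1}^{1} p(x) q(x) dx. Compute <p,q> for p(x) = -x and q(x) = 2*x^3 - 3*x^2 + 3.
<p,q> = -4/5

Expand the product: p(x)·q(x) = -2*x^4 + 3*x^3 - 3*x.
∫_{-1}^{1} of each monomial x^k gives [2/(k+1) if k even, 0 if k odd]. Integrating term-by-term (or equivalently evaluating the antiderivative F(x) = -2*x^5/5 + 3*x^4/4 - 3*x^2/2 at the endpoints):
  F(1) − F(−1) = -23/20 − (-7/20) = -4/5.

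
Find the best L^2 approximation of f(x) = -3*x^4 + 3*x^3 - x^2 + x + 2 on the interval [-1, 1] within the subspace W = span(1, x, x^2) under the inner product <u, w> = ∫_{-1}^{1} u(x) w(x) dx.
g(x) = -25*x^2/7 + 14*x/5 + 79/35

The best approximation g ∈ W is the orthogonal projection of f onto W. Writing g = a_0 + a_1 x + a_2 x^2, the coefficients solve the normal equations G · a = b where
  G_{ij} = <φ_i, φ_j> and b_i = <f, φ_i>, with φ_0 = 1, φ_1 = x, φ_2 = x^2.
G =
  [2, 0, 2/3]
  [0, 2/3, 0]
  [2/3, 0, 2/5],
b = (32/15, 28/15, 8/105).
Solving gives a_0 = 79/35, a_1 = 14/5, a_2 = -25/7, so
  g(x) = -25*x^2/7 + 14*x/5 + 79/35.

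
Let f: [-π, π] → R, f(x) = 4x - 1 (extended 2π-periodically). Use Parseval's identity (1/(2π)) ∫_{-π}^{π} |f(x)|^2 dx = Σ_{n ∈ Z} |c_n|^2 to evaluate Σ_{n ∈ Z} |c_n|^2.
Σ |c_n|^2 = 16π^2/3 + 1

Expand and integrate term by term over [-π, π]:
  ∫ (4x)^2 dx = 16·(2π^3/3); ∫ 2·4·(-1)·x dx = 0 (odd integrand); ∫ (-1)^2 dx = 1·2π.
So (1/(2π)) ∫_{-π}^{π} (4x - 1)^2 dx = 16π^2/3 + 1 = 16π^2/3 + 1.
Parseval ⇒ Σ |c_n|^2 = 16π^2/3 + 1.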